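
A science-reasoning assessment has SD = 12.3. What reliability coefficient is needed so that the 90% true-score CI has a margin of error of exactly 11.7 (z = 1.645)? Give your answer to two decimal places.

0.67

SEM needed = half-width / z = 11.7/1.645 ≃ 7.112
r = 1 − (SEM / SD)² = 1 − (7.112 / 12.3)² ≃ 1 − 0.334 ≃ 0.666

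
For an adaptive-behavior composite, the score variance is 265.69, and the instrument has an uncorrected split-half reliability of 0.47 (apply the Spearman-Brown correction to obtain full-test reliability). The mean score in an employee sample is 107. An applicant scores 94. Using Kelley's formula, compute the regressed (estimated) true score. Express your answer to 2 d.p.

98.69

Spearman-Brown: r = 2(0.47) / (1 + 0.47) = 0.9400 / 1.4700 ≈ 0.6395
T̂ = 0.6395(94) + 0.3605(107) ≈ 98.6871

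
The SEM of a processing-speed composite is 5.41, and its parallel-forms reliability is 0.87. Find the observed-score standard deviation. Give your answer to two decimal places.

σ = SEM·(1 − r)^(−1/2) ≈ 5.41×2.7735 ≈ 15.0046

15.00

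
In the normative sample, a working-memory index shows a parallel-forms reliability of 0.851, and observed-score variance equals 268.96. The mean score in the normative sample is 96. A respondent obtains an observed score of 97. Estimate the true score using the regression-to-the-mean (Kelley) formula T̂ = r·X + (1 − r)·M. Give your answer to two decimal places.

T̂ = r·X + (1 − r)·M = 0.8510*97 + 0.1490*96 = 82.5470 + 14.3040 ≈ 96.8510

96.85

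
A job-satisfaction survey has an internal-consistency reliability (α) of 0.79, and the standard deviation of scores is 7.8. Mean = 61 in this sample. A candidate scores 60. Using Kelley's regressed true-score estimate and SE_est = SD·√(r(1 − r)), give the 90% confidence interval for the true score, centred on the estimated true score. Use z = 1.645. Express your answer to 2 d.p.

T̂ = r·X + (1 − r)·M = 0.790*60 + 0.210*61 = 47.400 + 12.810 ≈ 60.210
SE_est = 7.800·√[r(1 − r)] ≈ 3.177
90% CI: 60.210 ± 5.226 ≈ (54.984, 65.436)

[54.98, 65.44]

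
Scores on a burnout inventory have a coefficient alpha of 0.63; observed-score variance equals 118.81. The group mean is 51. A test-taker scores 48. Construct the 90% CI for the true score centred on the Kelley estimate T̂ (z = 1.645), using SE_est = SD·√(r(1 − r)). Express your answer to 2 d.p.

SD = √118.81 ≈ 10.9000
T̂ = 0.6300(48) + 0.3700(51) ≈ 49.1100
SE_est = 10.9000·√[r(1 − r)] ≈ 5.2626
90% CI: 49.1100 ± 8.6569 ≈ (40.4531, 57.7669)

[40.45, 57.77]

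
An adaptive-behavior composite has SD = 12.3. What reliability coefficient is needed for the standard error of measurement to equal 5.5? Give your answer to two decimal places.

r = 1 − (SEM / SD)² = 1 − (5.500 / 12.3)² ≈ 1 − 0.200 ≈ 0.800

0.80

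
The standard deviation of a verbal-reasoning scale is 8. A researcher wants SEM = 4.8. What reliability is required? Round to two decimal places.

0.64

Required reliability = 1 − (SEM/SD)² = 1 − 0.360 ≈ 0.640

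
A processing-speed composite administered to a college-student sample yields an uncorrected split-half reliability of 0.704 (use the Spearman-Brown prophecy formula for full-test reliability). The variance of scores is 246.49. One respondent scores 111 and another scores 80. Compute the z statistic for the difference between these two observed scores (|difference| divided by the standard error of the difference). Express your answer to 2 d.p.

SD = √246.49 ≈ 15.7000
r_full = 2·0.704 / (1 + 0.704) ≈ 0.8263
The standard error of measurement is 15.7000·√(1 − 0.8263) ≈ 15.7000·0.4168 ≈ 6.5435.
SE_diff = √2 · SEM ≈ 9.2539
z = |111 − 80| / 9.2539 = 31 / 9.2539 ≈ 3.3499

3.35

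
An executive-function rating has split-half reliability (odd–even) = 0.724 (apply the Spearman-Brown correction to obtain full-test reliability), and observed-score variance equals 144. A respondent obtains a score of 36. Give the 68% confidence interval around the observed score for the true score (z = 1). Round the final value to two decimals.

σ = 144^(1/2) = 12.00000
Full-length reliability (Spearman-Brown) = 2(0.724)/(1+0.724) ≈ 0.83991
SEM = 12.00000 × √(1 − 0.83991) = 12.00000 × √0.16009 ≈ 12.00000 × 0.40012 ≈ 4.80139
Margin = 1 × 4.80139 ≈ 4.80139
Interval: (31.19861, 40.80139)

[31.20, 40.80]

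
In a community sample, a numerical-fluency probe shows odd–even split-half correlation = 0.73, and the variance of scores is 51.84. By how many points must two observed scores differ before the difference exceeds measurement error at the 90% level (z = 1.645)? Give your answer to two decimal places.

SD = √51.84 = 7.2000
Full-length reliability (Spearman-Brown) = 2(0.73)/(1+0.73) ≈ 0.8439
SEM = 7.2000 * √(1 − 0.8439) = 7.2000 * √0.1561 ≈ 7.2000 * 0.3951 ≈ 2.8444
SE_diff = SEM * √2 ≈ 2.8444 * 1.4142 ≈ 4.0226
Minimum reliable difference = 1.645 * SE_diff ≈ 1.645 * 4.0226 ≈ 6.6172

6.62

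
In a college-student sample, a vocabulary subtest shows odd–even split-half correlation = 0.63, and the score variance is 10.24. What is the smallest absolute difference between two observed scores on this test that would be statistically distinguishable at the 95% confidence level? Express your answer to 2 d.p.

4.23

SD = √10.24 = 3.2000
Full-length reliability (Spearman-Brown) = 2(0.63)/(1+0.63) ≃ 0.7730
The standard error of measurement is 3.2000*√(1 − 0.7730) ≃ 3.2000*0.4764 ≃ 1.5246.
Standard error of the difference = 1.5246·√2 ≃ 2.1561
Smallest detectable difference = 1.96*2.1561 ≃ 4.2260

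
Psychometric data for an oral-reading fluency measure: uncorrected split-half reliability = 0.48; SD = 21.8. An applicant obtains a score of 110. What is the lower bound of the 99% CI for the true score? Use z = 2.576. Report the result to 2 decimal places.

Spearman-Brown: r = 2(0.48) / (1 + 0.48) = 0.960 / 1.480 ≈ 0.649
The standard error of measurement is 21.800*√(1 − 0.649) ≈ 21.800*0.593 ≈ 12.922.
Half-width = 2.576*12.922 ≈ 33.287
Lower bound: 110 − 33.287 = 76.713

76.71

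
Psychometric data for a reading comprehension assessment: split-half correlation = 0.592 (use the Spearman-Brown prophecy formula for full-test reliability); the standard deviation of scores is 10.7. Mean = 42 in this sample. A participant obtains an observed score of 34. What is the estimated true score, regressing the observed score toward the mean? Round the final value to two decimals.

Full-length reliability (Spearman-Brown) = 2(0.592)/(1+0.592) ≈ 0.7437
T̂ = r·X + (1 − r)·M = 0.7437×34 + 0.2563×42 ≈ 25.2864 + 10.7638 ≈ 36.0503

36.05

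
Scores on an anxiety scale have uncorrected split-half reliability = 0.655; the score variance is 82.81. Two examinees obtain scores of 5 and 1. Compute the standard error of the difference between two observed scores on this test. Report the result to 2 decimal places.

5.88

SD = √82.81 ≈ 9.1000
Spearman-Brown: r = 2(0.655) / (1 + 0.655) = 1.3100 / 1.6550 ≈ 0.7915
SEM = 9.1000×√(1 − 0.7915) ≈ 4.1548
SE_diff = SEM × √2 ≈ 4.1548 × 1.4142 ≈ 5.8758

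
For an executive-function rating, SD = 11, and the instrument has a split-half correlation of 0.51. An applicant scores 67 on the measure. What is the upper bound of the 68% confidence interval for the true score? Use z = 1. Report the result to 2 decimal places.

73.27

Full-length reliability (Spearman-Brown) = 2(0.51)/(1+0.51) ≃ 0.675
SEM = 11.000 × √(1 − 0.675) = 11.000 × √0.325 ≃ 11.000 × 0.570 ≃ 6.266
Margin = 1 × 6.266 ≃ 6.266
Upper bound: 67 + 6.266 = 73.266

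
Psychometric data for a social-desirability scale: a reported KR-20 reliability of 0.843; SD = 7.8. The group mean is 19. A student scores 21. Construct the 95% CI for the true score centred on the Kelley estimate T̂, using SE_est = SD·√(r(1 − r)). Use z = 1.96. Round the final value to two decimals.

T̂ = 0.8430(21) + 0.1570(19) ≈ 20.6860
SE_est = SD · √(r(1 − r)) = 7.8000 · √0.1324 ≈ 7.8000 · 0.3638 ≈ 2.8376
CI = 20.6860 ± 1.96 · 2.8376 → [15.1242, 26.2478]

[15.12, 26.25]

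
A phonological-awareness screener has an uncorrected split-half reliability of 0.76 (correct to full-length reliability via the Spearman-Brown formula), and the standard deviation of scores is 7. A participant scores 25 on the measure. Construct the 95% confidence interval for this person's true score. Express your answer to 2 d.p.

[19.93, 30.07]

Full-length reliability (Spearman-Brown) = 2(0.76)/(1+0.76) ≈ 0.864
The standard error of measurement is 7.000*√(1 − 0.864) ≈ 7.000*0.369 ≈ 2.585.
1.96 * SEM ≈ 5.066
CI = 25 ± 5.066 → [19.934, 30.066]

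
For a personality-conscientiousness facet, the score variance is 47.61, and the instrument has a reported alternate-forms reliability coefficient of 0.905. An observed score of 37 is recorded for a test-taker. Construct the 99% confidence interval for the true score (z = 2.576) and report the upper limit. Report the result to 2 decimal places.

SD = √47.61 = 6.9000
SEM = 6.9000 · √(1 − 0.9050) = 6.9000 · √0.0950 ≈ 6.9000 · 0.3082 ≈ 2.1267
Half-width = 2.576·2.1267 ≈ 5.4784
Upper limit = 37 + 5.4784 ≈ 42.4784

42.48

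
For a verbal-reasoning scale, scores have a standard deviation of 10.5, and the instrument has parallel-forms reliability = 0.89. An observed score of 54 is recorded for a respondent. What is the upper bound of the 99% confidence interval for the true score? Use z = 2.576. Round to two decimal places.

62.97

SEM = 10.500*√(1 − 0.890) ≈ 3.482
Margin = 2.576 * 3.482 ≈ 8.971
Upper bound: 54 + 8.971 = 62.971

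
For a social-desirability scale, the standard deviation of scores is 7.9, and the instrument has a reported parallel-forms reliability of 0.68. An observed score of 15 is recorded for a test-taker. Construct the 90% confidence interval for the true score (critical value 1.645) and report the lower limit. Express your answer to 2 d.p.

7.65

The standard error of measurement is 7.900·√(1 − 0.680) ≃ 7.900·0.566 ≃ 4.469.
Margin = 1.645 · 4.469 ≃ 7.351
Lower limit = 15 − 7.351 ≃ 7.649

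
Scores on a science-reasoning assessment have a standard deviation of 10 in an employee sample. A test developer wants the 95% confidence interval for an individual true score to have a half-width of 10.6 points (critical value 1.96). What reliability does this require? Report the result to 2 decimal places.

SEM needed = half-width / z = 10.6/1.96 ≈ 5.408
r = 1 − (5.408/10)² ≈ 1 − 0.292 ≈ 0.708

0.71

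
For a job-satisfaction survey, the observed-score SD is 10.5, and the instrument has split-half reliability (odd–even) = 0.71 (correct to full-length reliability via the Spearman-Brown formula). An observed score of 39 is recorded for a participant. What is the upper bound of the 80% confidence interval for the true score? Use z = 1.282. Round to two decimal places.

44.54

Full-length reliability (Spearman-Brown) = 2(0.71)/(1+0.71) ≃ 0.8304
SEM = 10.5000·√(1 − 0.8304) ≃ 4.3240
Half-width = 1.282·4.3240 ≃ 5.5434
Upper bound: 39 + 5.5434 = 44.5434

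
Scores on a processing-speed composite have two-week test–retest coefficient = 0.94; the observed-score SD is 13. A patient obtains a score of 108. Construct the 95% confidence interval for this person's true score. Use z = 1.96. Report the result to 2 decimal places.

[101.76, 114.24]

The standard error of measurement is 13.00000×√(1 − 0.94000) ≈ 13.00000×0.24495 ≈ 3.18434.
Half-width = 1.96×3.18434 ≈ 6.24130
Interval: (101.75870, 114.24130)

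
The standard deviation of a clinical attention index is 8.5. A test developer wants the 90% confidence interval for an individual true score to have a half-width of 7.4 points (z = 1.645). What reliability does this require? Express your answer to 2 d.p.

Required SEM = 7.4 / 1.645 ≈ 4.498
Required reliability = 1 − (SEM/SD)² = 1 − 0.280 ≈ 0.720

0.72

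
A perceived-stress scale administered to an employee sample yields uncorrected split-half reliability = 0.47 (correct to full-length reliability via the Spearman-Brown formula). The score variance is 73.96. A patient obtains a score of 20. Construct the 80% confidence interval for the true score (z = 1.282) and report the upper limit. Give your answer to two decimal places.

SD = √73.96 = 8.600
Spearman-Brown: r = 2(0.47) / (1 + 0.47) = 0.940 / 1.470 ≈ 0.639
SEM = 8.600*√(1 − 0.639) ≈ 5.164
1.282 * SEM ≈ 6.620
Upper bound: 20 + 6.620 = 26.620

26.62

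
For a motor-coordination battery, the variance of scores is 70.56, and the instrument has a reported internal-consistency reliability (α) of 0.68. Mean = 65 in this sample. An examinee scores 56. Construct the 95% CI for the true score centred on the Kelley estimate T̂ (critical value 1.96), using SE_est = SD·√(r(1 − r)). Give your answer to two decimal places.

[51.20, 66.56]

SD = √70.56 = 8.400
T̂ = r·X + (1 − r)·M = 0.680*56 + 0.320*65 = 38.080 + 20.800 ≃ 58.880
SE_est = SD * √(r(1 − r)) = 8.400 * √0.218 ≃ 8.400 * 0.466 ≃ 3.918
CI = 58.880 ± 1.96 * 3.918 → [51.200, 66.560]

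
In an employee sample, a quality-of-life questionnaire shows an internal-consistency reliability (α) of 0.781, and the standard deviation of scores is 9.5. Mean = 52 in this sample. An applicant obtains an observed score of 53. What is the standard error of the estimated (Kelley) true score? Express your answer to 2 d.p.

SE_est = SD * √(r(1 − r)) = 9.500 * √0.171 ≃ 9.500 * 0.414 ≃ 3.929

3.93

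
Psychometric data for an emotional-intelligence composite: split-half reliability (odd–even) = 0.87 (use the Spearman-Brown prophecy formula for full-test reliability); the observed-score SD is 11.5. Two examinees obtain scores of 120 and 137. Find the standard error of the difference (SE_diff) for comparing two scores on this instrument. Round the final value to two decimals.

4.29

Spearman-Brown: r = 2(0.87) / (1 + 0.87) = 1.7400 / 1.8700 ≈ 0.9305
The standard error of measurement is 11.5000·√(1 − 0.9305) ≈ 11.5000·0.2637 ≈ 3.0321.
SE_diff = SEM · √2 ≈ 3.0321 · 1.4142 ≈ 4.2881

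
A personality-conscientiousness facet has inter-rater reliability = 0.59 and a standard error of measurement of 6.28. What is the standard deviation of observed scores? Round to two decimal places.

9.81

σ = SEM·(1 − r)^(−1/2) ≈ 6.28*1.5617 ≈ 9.8077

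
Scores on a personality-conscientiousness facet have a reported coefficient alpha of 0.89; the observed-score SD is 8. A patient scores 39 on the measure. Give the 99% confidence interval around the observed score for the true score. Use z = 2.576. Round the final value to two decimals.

[32.17, 45.83]

SEM = 8.0000×√(1 − 0.8900) ≈ 2.6533
2.576 × SEM ≈ 6.8349
Interval: (32.1651, 45.8349)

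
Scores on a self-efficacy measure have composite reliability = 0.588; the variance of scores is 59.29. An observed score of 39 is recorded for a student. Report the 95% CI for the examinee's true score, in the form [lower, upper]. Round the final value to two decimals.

[29.31, 48.69]

SD = √59.29 = 7.700
The standard error of measurement is 7.700×√(1 − 0.588) ≃ 7.700×0.642 ≃ 4.942.
Margin = 1.96 × 4.942 ≃ 9.687
Interval: (29.313, 48.687)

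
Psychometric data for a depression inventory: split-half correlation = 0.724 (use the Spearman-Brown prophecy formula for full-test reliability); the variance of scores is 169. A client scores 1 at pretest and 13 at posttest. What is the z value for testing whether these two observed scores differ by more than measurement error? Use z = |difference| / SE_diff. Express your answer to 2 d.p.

SD = √169 ≃ 13.0000
Full-length reliability (Spearman-Brown) = 2(0.724)/(1+0.724) ≃ 0.8399
SEM = 13.0000 · √(1 − 0.8399) = 13.0000 · √0.1601 ≃ 13.0000 · 0.4001 ≃ 5.2015
Standard error of the difference = 5.2015·√2 ≃ 7.3560
z = 12 / 7.3560 ≃ 1.6313

1.63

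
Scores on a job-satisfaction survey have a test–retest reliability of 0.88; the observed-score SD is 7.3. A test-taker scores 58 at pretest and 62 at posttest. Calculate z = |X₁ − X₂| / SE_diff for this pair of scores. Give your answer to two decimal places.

SEM = 7.3000 · √(1 − 0.8800) = 7.3000 · √0.1200 ≈ 7.3000 · 0.3464 ≈ 2.5288
SE_diff = SEM · √2 ≈ 2.5288 · 1.4142 ≈ 3.5763
z = 4 / 3.5763 ≈ 1.1185

1.12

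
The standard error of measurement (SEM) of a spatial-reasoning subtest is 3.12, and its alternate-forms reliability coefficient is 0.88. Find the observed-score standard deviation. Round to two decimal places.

9.01

SD = 3.12 / √(1 − 0.88) ≃ 9.0067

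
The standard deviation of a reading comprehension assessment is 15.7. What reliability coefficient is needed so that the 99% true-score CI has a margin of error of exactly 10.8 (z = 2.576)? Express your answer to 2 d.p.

0.93

SEM needed = half-width / z = 10.8/2.576 ≈ 4.1925
Required reliability = 1 − (SEM/SD)² = 1 − 0.0713 ≈ 0.9287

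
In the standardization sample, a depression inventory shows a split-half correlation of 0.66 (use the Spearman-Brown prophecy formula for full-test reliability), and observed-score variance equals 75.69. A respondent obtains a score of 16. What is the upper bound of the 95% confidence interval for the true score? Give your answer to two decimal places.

23.72

SD = √75.69 ≈ 8.70000
Full-length reliability (Spearman-Brown) = 2(0.66)/(1+0.66) ≈ 0.79518
SEM = 8.70000 · √(1 − 0.79518) = 8.70000 · √0.20482 ≈ 8.70000 · 0.45257 ≈ 3.93736
Margin = 1.96 · 3.93736 ≈ 7.71722
Upper bound: 16 + 7.71722 = 23.71722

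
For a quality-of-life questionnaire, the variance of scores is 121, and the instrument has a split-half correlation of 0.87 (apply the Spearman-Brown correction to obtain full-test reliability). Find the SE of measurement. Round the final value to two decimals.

2.90

SD = √121 ≃ 11.00000
Full-length reliability (Spearman-Brown) = 2(0.87)/(1+0.87) ≃ 0.93048
The standard error of measurement is 11.00000×√(1 − 0.93048) ≃ 11.00000×0.26366 ≃ 2.90030.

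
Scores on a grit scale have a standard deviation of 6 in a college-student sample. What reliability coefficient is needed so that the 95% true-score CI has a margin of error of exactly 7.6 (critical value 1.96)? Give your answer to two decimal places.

0.58

Required SEM = 7.6 / 1.96 ≈ 3.878
r = 1 − (SEM / SD)² = 1 − (3.878 / 6)² ≈ 1 − 0.418 ≈ 0.582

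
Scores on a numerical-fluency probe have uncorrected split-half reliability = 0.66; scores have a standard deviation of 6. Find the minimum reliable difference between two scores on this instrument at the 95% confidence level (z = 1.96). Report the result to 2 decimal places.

Spearman-Brown: r = 2(0.66) / (1 + 0.66) = 1.3200 / 1.6600 ≃ 0.7952
SEM = 6.0000 · √(1 − 0.7952) = 6.0000 · √0.2048 ≃ 6.0000 · 0.4526 ≃ 2.7154
SE_diff = √2 · SEM ≃ 3.8402
Smallest detectable difference = 1.96·3.8402 ≃ 7.5268

7.53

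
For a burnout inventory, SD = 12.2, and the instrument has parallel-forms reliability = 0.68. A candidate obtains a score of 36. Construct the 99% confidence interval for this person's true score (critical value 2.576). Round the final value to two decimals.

The standard error of measurement is 12.2000*√(1 − 0.6800) ≈ 12.2000*0.5657 ≈ 6.9014.
Half-width = 2.576*6.9014 ≈ 17.7779
Interval: (18.2221, 53.7779)

[18.22, 53.78]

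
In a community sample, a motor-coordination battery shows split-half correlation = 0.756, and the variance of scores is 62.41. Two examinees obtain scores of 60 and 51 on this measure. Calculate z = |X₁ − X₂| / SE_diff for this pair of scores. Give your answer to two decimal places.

2.16

SD = √62.41 = 7.9000
Full-length reliability (Spearman-Brown) = 2(0.756)/(1+0.756) ≈ 0.8610
The standard error of measurement is 7.9000*√(1 − 0.8610) ≈ 7.9000*0.3728 ≈ 2.9448.
SE_diff = √2 * SEM ≈ 4.1646
z = |60 − 51| / 4.1646 = 9 / 4.1646 ≈ 2.1611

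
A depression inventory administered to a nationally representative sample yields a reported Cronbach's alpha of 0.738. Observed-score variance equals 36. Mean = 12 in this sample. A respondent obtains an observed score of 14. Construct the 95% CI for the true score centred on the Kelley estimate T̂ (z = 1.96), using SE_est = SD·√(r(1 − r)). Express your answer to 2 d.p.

σ = 36^(1/2) = 6.0000
Estimated true score = 0.7380·14 + (1 − 0.7380)·12 ≃ 13.4760
SE_est = SD · √(r(1 − r)) = 6.0000 · √0.1934 ≃ 6.0000 · 0.4397 ≃ 2.6383
95% CI: 13.4760 ± 5.1711 ≃ (8.3049, 18.6471)

[8.30, 18.65]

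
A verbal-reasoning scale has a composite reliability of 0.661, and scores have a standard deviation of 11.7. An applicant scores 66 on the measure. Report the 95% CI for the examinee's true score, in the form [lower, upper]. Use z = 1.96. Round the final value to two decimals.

SEM = 11.7000 × √(1 − 0.6610) = 11.7000 × √0.3390 ≈ 11.7000 × 0.5822 ≈ 6.8122
Half-width = 1.96×6.8122 ≈ 13.3519
Interval: (52.6481, 79.3519)

[52.65, 79.35]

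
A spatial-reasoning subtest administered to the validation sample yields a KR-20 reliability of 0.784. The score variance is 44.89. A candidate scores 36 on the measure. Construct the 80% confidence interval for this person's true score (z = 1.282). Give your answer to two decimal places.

SD = √44.89 = 6.700
SEM = 6.700 * √(1 − 0.784) = 6.700 * √0.216 ≈ 6.700 * 0.465 ≈ 3.114
1.282 * SEM ≈ 3.992
80% CI: 36 ± 3.992 = [32.008, 39.992]

[32.01, 39.99]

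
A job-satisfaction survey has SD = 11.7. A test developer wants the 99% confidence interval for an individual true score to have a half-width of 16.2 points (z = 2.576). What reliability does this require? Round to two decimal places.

Required SEM = 16.2 / 2.576 ≈ 6.28882
r = 1 − (6.28882/11.7)² ≈ 1 − 0.28891 ≈ 0.71109

0.71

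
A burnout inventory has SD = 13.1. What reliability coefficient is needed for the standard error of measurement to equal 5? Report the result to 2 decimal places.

0.85

Required reliability = 1 − (SEM/SD)² = 1 − 0.146 ≈ 0.854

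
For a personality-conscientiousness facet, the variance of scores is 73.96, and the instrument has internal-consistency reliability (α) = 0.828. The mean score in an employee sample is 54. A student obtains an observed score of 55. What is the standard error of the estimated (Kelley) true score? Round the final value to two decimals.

3.25

σ = 73.96^(1/2) = 8.6000
SE_est = SD · √(r(1 − r)) = 8.6000 · √0.1424 ≈ 8.6000 · 0.3774 ≈ 3.2455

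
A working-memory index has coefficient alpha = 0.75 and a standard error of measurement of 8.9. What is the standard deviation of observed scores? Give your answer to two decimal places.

σ = SEM·(1 − r)^(−1/2) ≈ 8.9×2.000 ≈ 17.800

17.80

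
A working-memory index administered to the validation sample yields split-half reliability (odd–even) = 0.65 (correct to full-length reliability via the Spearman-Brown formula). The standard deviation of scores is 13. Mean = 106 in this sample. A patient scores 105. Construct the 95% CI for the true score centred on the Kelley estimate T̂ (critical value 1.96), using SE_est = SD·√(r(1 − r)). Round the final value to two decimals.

r_full = 2·0.65 / (1 + 0.65) ≈ 0.788
T̂ = r·X + (1 − r)·M = 0.788*105 + 0.212*106 ≈ 82.727 + 22.485 ≈ 105.212
SE_est = SD * √(r(1 − r)) = 13.000 * √0.167 ≈ 13.000 * 0.409 ≈ 5.315
CI = 105.212 ± 1.96 * 5.315 → [94.796, 115.629]

[94.80, 115.63]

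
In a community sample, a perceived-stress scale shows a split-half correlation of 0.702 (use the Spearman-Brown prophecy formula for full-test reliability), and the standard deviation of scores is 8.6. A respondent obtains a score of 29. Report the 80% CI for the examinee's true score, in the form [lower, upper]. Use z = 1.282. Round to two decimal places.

[24.39, 33.61]

Spearman-Brown: r = 2(0.702) / (1 + 0.702) = 1.404 / 1.702 ≈ 0.825
SEM = 8.600·√(1 − 0.825) ≈ 3.599
Margin = 1.282 · 3.599 ≈ 4.613
80% CI: 29 ± 4.613 = [24.387, 33.613]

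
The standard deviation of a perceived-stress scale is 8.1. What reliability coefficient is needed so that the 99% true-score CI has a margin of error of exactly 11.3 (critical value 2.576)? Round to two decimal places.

SEM needed = half-width / z = 11.3/2.576 ≃ 4.3866
Required reliability = 1 − (SEM/SD)² = 1 − 0.2933 ≃ 0.7067

0.71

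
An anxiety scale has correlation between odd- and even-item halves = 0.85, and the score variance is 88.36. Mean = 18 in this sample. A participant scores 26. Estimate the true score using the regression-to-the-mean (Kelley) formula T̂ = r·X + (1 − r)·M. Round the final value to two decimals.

25.35

r_full = 2·0.85 / (1 + 0.85) ≈ 0.9189
T̂ = 0.9189(26) + 0.0811(18) ≈ 25.3514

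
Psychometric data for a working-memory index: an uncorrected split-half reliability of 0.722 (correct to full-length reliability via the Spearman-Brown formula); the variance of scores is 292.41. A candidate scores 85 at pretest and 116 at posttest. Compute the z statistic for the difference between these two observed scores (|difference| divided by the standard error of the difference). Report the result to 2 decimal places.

SD = √292.41 ≈ 17.1000
Full-length reliability (Spearman-Brown) = 2(0.722)/(1+0.722) ≈ 0.8386
SEM = 17.1000 × √(1 − 0.8386) = 17.1000 × √0.1614 ≈ 17.1000 × 0.4018 ≈ 6.8707
SE_diff = SEM × √2 ≈ 6.8707 × 1.4142 ≈ 9.7167
z = 31 / 9.7167 ≈ 3.1904

3.19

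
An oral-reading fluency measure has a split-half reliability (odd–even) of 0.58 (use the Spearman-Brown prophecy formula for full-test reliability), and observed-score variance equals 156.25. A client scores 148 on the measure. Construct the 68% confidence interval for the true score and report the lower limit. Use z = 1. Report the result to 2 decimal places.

141.56

SD = √156.25 ≃ 12.500
Spearman-Brown: r = 2(0.58) / (1 + 0.58) = 1.160 / 1.580 ≃ 0.734
SEM = 12.500 * √(1 − 0.734) = 12.500 * √0.266 ≃ 12.500 * 0.516 ≃ 6.445
Half-width = 1*6.445 ≃ 6.445
Lower bound: 148 − 6.445 = 141.555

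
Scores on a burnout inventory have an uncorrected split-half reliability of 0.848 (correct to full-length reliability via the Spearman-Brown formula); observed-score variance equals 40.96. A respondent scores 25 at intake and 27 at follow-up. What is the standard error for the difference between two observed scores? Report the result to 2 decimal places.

SD = √40.96 = 6.4000
Spearman-Brown: r = 2(0.848) / (1 + 0.848) = 1.6960 / 1.8480 ≈ 0.9177
SEM = 6.4000 × √(1 − 0.9177) = 6.4000 × √0.0823 ≈ 6.4000 × 0.2868 ≈ 1.8355
SE_diff = SEM × √2 ≈ 1.8355 × 1.4142 ≈ 2.5958

2.60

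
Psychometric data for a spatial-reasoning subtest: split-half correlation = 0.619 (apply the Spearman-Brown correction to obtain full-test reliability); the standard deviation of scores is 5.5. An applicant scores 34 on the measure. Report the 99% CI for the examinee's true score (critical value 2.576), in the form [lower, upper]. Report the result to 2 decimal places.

r_full = 2·0.619 / (1 + 0.619) ≃ 0.76467
SEM = 5.50000·√(1 − 0.76467) ≃ 2.66810
2.576 · SEM ≃ 6.87302
99% CI: 34 ± 6.87302 = [27.12698, 40.87302]

[27.13, 40.87]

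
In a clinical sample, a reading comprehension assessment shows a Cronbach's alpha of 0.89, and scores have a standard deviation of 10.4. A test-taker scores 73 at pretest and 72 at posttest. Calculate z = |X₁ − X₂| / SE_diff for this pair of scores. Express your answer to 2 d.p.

SEM = 10.4000 * √(1 − 0.8900) = 10.4000 * √0.1100 ≃ 10.4000 * 0.3317 ≃ 3.4493
Standard error of the difference = 3.4493·√2 ≃ 4.8780
z = |73 − 72| / 4.8780 = 1 / 4.8780 ≃ 0.2050

0.21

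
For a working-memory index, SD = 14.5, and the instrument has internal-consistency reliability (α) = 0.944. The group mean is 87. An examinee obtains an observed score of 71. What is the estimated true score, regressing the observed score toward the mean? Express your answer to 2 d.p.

Estimated true score = 0.9440×71 + (1 − 0.9440)×87 ≃ 71.8960

71.90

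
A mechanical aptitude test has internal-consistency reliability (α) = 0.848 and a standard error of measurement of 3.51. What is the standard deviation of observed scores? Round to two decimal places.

SD = SEM / √(1 − r) = 3.51 / √0.152 ≃ 3.51 / 0.390 ≃ 9.003

9.00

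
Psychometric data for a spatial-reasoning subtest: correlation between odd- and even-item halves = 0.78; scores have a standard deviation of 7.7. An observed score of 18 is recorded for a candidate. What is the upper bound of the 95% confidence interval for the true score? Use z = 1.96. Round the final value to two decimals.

23.31

r_full = 2·0.78 / (1 + 0.78) ≃ 0.876
SEM = 7.700·√(1 − 0.876) ≃ 2.707
Half-width = 1.96·2.707 ≃ 5.306
Upper limit = 18 + 5.306 ≃ 23.306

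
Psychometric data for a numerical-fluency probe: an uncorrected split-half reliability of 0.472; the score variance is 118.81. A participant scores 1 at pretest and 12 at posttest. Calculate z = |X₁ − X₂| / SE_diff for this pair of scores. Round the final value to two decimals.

1.19

σ = 118.81^(1/2) = 10.900
Full-length reliability (Spearman-Brown) = 2(0.472)/(1+0.472) ≈ 0.641
SEM = 10.900×√(1 − 0.641) ≈ 6.528
SE_diff = √2 × SEM ≈ 9.232
z = |1 − 12| / 9.232 = 11 / 9.232 ≈ 1.191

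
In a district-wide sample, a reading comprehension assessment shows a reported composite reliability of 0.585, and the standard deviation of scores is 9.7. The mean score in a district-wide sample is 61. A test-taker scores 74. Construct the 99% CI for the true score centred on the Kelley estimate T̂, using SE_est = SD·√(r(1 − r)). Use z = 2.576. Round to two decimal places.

T̂ = 0.5850(74) + 0.4150(61) ≈ 68.6050
SE_est = SD × √(r(1 − r)) = 9.7000 × √0.2428 ≈ 9.7000 × 0.4927 ≈ 4.7794
99% CI: 68.6050 ± 12.3117 ≈ (56.2933, 80.9167)

[56.29, 80.92]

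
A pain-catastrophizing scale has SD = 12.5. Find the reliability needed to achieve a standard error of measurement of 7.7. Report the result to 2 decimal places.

r = 1 − (7.700/12.5)² ≈ 1 − 0.379 ≈ 0.621

0.62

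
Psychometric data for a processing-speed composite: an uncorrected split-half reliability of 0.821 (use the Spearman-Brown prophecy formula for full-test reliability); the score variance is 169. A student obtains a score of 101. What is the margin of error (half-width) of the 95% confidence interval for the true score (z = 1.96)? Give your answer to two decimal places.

SD = √169 = 13.00000
Spearman-Brown: r = 2(0.821) / (1 + 0.821) = 1.64200 / 1.82100 ≈ 0.90170
The standard error of measurement is 13.00000×√(1 − 0.90170) ≈ 13.00000×0.31352 ≈ 4.07582.
1.96 × SEM ≈ 7.98861

7.99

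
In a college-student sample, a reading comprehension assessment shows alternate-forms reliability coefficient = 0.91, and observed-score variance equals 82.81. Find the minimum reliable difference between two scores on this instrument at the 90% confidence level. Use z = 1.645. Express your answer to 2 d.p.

6.35

SD = √82.81 = 9.10000
SEM = 9.10000 * √(1 − 0.91000) = 9.10000 * √0.09000 ≈ 9.10000 * 0.30000 ≈ 2.73000
Standard error of the difference = 2.73000·√2 ≈ 3.86080
Smallest detectable difference = 1.645*3.86080 ≈ 6.35102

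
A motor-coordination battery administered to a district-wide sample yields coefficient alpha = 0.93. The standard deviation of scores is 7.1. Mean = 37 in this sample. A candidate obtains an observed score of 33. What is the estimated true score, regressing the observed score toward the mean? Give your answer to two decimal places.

33.28

T̂ = 0.930(33) + 0.070(37) ≈ 33.280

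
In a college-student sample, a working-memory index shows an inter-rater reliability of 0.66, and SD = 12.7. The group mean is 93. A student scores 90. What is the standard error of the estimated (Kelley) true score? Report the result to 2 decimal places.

6.02

SE_est = SD * √(r(1 − r)) = 12.7000 * √0.2244 ≃ 12.7000 * 0.4737 ≃ 6.0161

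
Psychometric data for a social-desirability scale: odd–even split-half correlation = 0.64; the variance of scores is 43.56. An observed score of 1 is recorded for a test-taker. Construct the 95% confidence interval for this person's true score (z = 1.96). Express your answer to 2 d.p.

[-5.06, 7.06]

σ = 43.56^(1/2) = 6.60000
r_full = 2·0.64 / (1 + 0.64) ≈ 0.78049
SEM = 6.60000 * √(1 − 0.78049) = 6.60000 * √0.21951 ≈ 6.60000 * 0.46852 ≈ 3.09224
Margin = 1.96 * 3.09224 ≈ 6.06079
CI = 1 ± 6.06079 → [-5.06079, 7.06079]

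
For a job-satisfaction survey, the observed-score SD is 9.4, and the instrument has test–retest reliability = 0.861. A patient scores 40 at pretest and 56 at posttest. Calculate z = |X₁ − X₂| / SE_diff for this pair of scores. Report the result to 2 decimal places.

The standard error of measurement is 9.40000*√(1 − 0.86100) ≈ 9.40000*0.37283 ≈ 3.50457.
SE_diff = SEM * √2 ≈ 3.50457 * 1.41421 ≈ 4.95622
z = |40 − 56| / 4.95622 = 16 / 4.95622 ≈ 3.22827

3.23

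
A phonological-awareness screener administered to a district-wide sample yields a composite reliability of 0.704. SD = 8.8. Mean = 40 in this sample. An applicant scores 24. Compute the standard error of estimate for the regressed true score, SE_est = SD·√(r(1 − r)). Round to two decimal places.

4.02

SE_est = SD · √(r(1 − r)) = 8.80000 · √0.20838 ≈ 8.80000 · 0.45649 ≈ 4.01712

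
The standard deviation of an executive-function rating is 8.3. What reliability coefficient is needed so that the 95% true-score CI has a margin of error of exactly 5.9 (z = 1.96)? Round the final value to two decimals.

0.87

SEM needed = half-width / z = 5.9/1.96 ≈ 3.010
r = 1 − (3.010/8.3)² ≈ 1 − 0.132 ≈ 0.868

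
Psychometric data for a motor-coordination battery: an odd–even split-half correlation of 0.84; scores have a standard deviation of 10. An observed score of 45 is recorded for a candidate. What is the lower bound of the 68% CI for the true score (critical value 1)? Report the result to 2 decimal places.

Full-length reliability (Spearman-Brown) = 2(0.84)/(1+0.84) ≈ 0.913
SEM = 10.000 · √(1 − 0.913) = 10.000 · √0.087 ≈ 10.000 · 0.295 ≈ 2.949
Half-width = 1·2.949 ≈ 2.949
Lower bound: 45 − 2.949 = 42.051

42.05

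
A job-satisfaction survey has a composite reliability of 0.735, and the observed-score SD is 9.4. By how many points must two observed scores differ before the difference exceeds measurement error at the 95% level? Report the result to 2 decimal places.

SEM = 9.400 * √(1 − 0.735) = 9.400 * √0.265 ≃ 9.400 * 0.515 ≃ 4.839
SE_diff = SEM * √2 ≃ 4.839 * 1.414 ≃ 6.843
Smallest detectable difference = 1.96*6.843 ≃ 13.413

13.41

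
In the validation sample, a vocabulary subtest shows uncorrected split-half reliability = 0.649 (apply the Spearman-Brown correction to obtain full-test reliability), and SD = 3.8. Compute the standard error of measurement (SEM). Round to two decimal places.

r_full = 2·0.649 / (1 + 0.649) ≃ 0.7871
The standard error of measurement is 3.8000×√(1 − 0.7871) ≃ 3.8000×0.4614 ≃ 1.7532.

1.75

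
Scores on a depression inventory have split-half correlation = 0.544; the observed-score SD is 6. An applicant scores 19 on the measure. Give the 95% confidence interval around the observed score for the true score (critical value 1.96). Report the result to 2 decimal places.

[12.61, 25.39]

Spearman-Brown: r = 2(0.544) / (1 + 0.544) = 1.0880 / 1.5440 ≈ 0.7047
The standard error of measurement is 6.0000·√(1 − 0.7047) ≈ 6.0000·0.5434 ≈ 3.2607.
Half-width = 1.96·3.2607 ≈ 6.3910
Interval: (12.6090, 25.3910)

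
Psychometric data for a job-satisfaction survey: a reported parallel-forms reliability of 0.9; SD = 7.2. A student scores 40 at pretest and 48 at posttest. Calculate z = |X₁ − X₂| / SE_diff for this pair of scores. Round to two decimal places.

2.48

The standard error of measurement is 7.2000×√(1 − 0.9000) ≃ 7.2000×0.3162 ≃ 2.2768.
SE_diff = SEM × √2 ≃ 2.2768 × 1.4142 ≃ 3.2199
z = |40 − 48| / 3.2199 = 8 / 3.2199 ≃ 2.4845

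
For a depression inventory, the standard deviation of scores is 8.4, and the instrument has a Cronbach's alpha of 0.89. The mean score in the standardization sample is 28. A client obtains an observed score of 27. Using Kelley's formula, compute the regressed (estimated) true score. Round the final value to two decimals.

27.11

T̂ = r·X + (1 − r)·M = 0.89000*27 + 0.11000*28 = 24.03000 + 3.08000 ≈ 27.11000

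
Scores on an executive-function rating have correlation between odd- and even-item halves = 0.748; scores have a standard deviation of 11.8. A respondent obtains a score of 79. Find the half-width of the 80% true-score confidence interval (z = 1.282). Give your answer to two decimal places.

5.74

Full-length reliability (Spearman-Brown) = 2(0.748)/(1+0.748) ≈ 0.85584
SEM = 11.80000·√(1 − 0.85584) ≈ 4.48035
Half-width = 1.282·4.48035 ≈ 5.74380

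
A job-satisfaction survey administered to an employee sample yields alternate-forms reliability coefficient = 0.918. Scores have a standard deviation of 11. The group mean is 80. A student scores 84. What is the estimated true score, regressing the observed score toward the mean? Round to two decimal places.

T̂ = r·X + (1 − r)·M = 0.918·84 + 0.082·80 = 77.112 + 6.560 ≈ 83.672

83.67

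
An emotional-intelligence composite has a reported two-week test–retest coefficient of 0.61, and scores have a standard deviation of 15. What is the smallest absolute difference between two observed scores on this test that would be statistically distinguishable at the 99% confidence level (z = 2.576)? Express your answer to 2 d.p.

34.13

SEM = 15.0000 × √(1 − 0.6100) = 15.0000 × √0.3900 ≈ 15.0000 × 0.6245 ≈ 9.3675
SE_diff = √2 × SEM ≈ 13.2476
Smallest detectable difference = 2.576×13.2476 ≈ 34.1259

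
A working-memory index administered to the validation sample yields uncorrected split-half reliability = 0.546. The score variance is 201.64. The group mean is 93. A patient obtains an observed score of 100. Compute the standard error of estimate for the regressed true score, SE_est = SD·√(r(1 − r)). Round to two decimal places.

6.47

SD = √201.64 = 14.20000
r_full = 2·0.546 / (1 + 0.546) ≈ 0.70634
SE_est = SD · √(r(1 − r)) = 14.20000 · √0.20742 ≈ 14.20000 · 0.45544 ≈ 6.46723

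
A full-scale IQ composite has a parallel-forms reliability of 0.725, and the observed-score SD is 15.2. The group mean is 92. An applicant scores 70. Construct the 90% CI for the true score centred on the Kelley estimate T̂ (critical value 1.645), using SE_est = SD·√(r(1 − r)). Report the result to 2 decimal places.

[64.89, 87.21]

Estimated true score = 0.7250·70 + (1 − 0.7250)·92 ≈ 76.0500
SE_est = SD · √(r(1 − r)) = 15.2000 · √0.1994 ≈ 15.2000 · 0.4465 ≈ 6.7870
90% CI: 76.0500 ± 11.1646 ≈ (64.8854, 87.2146)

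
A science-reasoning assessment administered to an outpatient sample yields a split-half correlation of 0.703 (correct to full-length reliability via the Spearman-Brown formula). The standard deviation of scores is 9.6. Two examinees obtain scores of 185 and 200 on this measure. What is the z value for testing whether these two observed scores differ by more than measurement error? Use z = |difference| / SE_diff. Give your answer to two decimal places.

Full-length reliability (Spearman-Brown) = 2(0.703)/(1+0.703) ≃ 0.82560
SEM = 9.60000 * √(1 − 0.82560) = 9.60000 * √0.17440 ≃ 9.60000 * 0.41761 ≃ 4.00906
SE_diff = √2 * SEM ≃ 5.66966
z = |185 − 200| / 5.66966 = 15 / 5.66966 ≃ 2.64566

2.65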